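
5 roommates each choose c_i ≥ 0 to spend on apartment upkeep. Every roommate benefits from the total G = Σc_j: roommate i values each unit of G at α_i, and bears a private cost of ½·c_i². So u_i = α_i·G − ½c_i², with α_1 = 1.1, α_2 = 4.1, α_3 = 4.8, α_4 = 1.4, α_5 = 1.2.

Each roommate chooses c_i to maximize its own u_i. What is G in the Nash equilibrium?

12.6

Roommate i's FOC: ∂u_i/∂c_i = α_i − c_i = 0, so c_i* = α_i.
NE contributions = (1.1, 4.1, 4.8, 1.4, 1.2); G = 12.6.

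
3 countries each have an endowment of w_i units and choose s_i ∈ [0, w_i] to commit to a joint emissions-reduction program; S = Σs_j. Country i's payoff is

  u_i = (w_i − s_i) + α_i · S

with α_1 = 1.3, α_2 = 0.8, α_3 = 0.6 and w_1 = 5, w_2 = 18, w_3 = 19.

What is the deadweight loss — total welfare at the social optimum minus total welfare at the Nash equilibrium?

62.9

∂u_i/∂s_i = α_i − 1, so country i contributes w_i if α_i > 1, else 0.
α_i > 1 for i ∈ {1}; NE contributions (5, 0, 0), S = 5.
W^NE = Σw_i − S^NE + (Σα_i)·S^NE = 42 + 1.7·5 = 50.5.
Planner: ∂(Σu_j)/∂s_i = Σα_j − 1 = 1.7 > 0, so everyone contributes w_i; S^SO = 42, W^SO = 42 + 1.7·42 = 113.4.
Deadweight loss = 62.9.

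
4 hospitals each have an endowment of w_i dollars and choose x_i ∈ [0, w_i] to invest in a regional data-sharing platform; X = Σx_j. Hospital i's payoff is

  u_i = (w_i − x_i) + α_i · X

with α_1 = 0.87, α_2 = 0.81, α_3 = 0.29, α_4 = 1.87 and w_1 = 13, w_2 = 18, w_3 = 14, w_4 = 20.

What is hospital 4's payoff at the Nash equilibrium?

∂u_i/∂x_i = α_i − 1, so hospital i contributes w_i if α_i > 1, else 0.
α_i > 1 for i ∈ {4}; NE contributions (0, 0, 0, 20), X = 20.
u_4 = (20 − 20) + 1.87·20 = 37.4.

37.4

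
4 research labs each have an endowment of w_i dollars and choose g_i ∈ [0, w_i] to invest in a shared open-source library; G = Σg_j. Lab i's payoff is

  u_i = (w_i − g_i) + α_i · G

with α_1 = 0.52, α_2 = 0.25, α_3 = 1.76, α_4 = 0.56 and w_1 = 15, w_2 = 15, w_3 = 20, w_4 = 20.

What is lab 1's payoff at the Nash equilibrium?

∂u_i/∂g_i = α_i − 1, so lab i contributes w_i if α_i > 1, else 0.
α_i > 1 for i ∈ {3}; NE contributions (0, 0, 20, 0), G = 20.
u_1 = (15 − 0) + 0.52·20 = 25.4.

25.4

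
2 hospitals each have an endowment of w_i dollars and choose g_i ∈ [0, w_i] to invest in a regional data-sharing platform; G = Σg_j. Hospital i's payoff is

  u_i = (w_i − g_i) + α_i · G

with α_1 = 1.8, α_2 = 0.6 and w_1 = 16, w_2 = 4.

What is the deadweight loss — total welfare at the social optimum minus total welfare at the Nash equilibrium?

5.6

∂u_i/∂g_i = α_i − 1, so hospital i contributes w_i if α_i > 1, else 0.
α_i > 1 for i ∈ {1}; NE contributions (16, 0), G = 16.
W^NE = Σw_i − G^NE + (Σα_i)·G^NE = 20 + 1.4·16 = 42.4.
Planner: ∂(Σu_j)/∂g_i = Σα_j − 1 = 1.4 > 0, so everyone contributes w_i; G^SO = 20, W^SO = 20 + 1.4·20 = 48.
Deadweight loss = 5.6.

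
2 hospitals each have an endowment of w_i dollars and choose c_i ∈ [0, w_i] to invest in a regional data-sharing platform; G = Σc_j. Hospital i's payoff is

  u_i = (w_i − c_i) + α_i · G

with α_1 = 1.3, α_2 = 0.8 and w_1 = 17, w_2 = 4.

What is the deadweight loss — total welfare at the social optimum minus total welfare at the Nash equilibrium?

∂u_i/∂c_i = α_i − 1, so hospital i contributes w_i if α_i > 1, else 0.
α_i > 1 for i ∈ {1}; NE contributions (17, 0), G = 17.
W^NE = Σw_i − G^NE + (Σα_i)·G^NE = 21 + 1.1·17 = 39.7.
Planner: ∂(Σu_j)/∂c_i = Σα_j − 1 = 1.1 > 0, so everyone contributes w_i; G^SO = 21, W^SO = 21 + 1.1·21 = 44.1.
Deadweight loss = 4.4.

4.4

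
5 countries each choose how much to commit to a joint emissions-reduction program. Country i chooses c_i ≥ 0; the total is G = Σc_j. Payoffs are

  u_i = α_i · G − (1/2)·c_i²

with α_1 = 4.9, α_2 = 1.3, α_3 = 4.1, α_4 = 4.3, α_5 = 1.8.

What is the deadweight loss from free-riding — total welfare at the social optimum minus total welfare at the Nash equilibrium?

435.56

Country i's FOC: ∂u_i/∂c_i = α_i − c_i = 0, so c_i* = α_i.
NE contributions = (4.9, 1.3, 4.1, 4.3, 1.8); G = 16.4.
W^NE = (Σα)·G − ½Σα_i² = 16.4² − ½·64.24 = 236.84.
Planner sets c_i = Σα_j = 16.4 for every i, so G^SO = 5·16.4 = 82.
W^SO = (Σα)·G^SO − ½·5·(Σα)² = (5/2)·16.4² = 672.4.
Deadweight loss = W^SO − W^NE = 435.56.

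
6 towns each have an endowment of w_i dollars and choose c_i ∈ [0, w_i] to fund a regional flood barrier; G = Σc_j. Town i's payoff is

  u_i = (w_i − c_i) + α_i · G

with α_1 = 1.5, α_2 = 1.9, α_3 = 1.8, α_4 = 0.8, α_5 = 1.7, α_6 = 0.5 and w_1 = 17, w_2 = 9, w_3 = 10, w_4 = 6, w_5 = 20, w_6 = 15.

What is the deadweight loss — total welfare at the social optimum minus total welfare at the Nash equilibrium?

∂u_i/∂c_i = α_i − 1, so town i contributes w_i if α_i > 1, else 0.
α_i > 1 for i ∈ {1, 2, 3, 5}; NE contributions (17, 9, 10, 0, 20, 0), G = 56.
W^NE = Σw_i − G^NE + (Σα_i)·G^NE = 77 + 7.2·56 = 480.2.
Planner: ∂(Σu_j)/∂c_i = Σα_j − 1 = 7.2 > 0, so everyone contributes w_i; G^SO = 77, W^SO = 77 + 7.2·77 = 631.4.
Deadweight loss = 151.2.

151.2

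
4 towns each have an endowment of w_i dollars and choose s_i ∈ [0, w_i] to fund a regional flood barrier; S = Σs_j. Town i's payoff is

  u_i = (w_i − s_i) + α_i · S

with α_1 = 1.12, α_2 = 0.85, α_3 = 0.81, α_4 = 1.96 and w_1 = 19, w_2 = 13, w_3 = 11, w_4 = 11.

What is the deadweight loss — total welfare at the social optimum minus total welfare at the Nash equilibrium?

∂u_i/∂s_i = α_i − 1, so town i contributes w_i if α_i > 1, else 0.
α_i > 1 for i ∈ {1, 4}; NE contributions (19, 0, 0, 11), S = 30.
W^NE = Σw_i − S^NE + (Σα_i)·S^NE = 54 + 3.74·30 = 166.2.
Planner: ∂(Σu_j)/∂s_i = Σα_j − 1 = 3.74 > 0, so everyone contributes w_i; S^SO = 54, W^SO = 54 + 3.74·54 = 255.96.
Deadweight loss = 89.76.

89.76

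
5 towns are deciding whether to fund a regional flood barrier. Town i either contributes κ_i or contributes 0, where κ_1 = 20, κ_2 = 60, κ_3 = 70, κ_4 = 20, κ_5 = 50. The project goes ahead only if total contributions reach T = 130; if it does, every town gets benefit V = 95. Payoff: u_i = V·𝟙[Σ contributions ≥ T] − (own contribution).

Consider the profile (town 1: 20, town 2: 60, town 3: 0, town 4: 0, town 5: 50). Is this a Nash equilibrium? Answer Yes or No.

Total = 130 ≥ 130: provided.
Town 1 (pledges 20, payoff 75): dropping to 0 → total 110, payoff 0. No gain.
Town 2 (pledges 60, payoff 35): dropping to 0 → total 70, payoff 0. No gain.
Town 3 (pledges 0, payoff 95): pledging 70 → total 200, payoff 25. No gain.
Town 4 (pledges 0, payoff 95): pledging 20 → total 150, payoff 75. No gain.
Town 5 (pledges 50, payoff 45): dropping to 0 → total 80, payoff 0. No gain.

Yes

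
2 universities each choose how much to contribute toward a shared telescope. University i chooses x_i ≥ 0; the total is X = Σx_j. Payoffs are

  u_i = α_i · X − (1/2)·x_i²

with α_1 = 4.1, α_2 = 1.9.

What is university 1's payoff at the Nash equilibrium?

16.195

University i's FOC: ∂u_i/∂x_i = α_i − x_i = 0, so x_i* = α_i.
NE contributions = (4.1, 1.9); X = 6.
u_1 = α_1·X − ½·(x_1)² = 4.1·6 − ½·4.1² = 16.195.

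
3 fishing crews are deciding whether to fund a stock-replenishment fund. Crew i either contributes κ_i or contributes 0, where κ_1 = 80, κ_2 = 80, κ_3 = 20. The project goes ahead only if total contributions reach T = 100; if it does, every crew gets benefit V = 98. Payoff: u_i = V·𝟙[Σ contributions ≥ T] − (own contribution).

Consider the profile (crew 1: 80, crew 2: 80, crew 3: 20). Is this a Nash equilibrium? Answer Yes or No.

Total = 180 ≥ 100: provided.
Crew 1 (pledges 80, payoff 18): dropping to 0 → total 100, payoff 98. Profitable deviation.

No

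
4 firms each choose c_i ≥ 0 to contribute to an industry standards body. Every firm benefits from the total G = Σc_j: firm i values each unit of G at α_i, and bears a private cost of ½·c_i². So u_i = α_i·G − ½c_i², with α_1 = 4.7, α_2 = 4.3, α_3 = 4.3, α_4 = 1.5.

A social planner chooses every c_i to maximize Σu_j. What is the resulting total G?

59.2

Planner FOC: ∂(Σu_j)/∂c_i = (Σα_j) − c_i = 0, so c_i^SO = Σα_j = 14.8 for every i; G^SO = 59.2.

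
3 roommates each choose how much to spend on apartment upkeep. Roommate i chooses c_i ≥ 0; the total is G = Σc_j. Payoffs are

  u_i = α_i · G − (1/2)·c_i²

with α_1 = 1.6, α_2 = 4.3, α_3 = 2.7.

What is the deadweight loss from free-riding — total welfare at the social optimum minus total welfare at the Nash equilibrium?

Roommate i's FOC: ∂u_i/∂c_i = α_i − c_i = 0, so c_i* = α_i.
NE contributions = (1.6, 4.3, 2.7); G = 8.6.
W^NE = (Σα)·G − ½Σα_i² = 8.6² − ½·28.34 = 59.79.
Planner sets c_i = Σα_j = 8.6 for every i, so G^SO = 3·8.6 = 25.8.
W^SO = (Σα)·G^SO − ½·3·(Σα)² = (3/2)·8.6² = 110.94.
Deadweight loss = W^SO − W^NE = 51.15.

51.15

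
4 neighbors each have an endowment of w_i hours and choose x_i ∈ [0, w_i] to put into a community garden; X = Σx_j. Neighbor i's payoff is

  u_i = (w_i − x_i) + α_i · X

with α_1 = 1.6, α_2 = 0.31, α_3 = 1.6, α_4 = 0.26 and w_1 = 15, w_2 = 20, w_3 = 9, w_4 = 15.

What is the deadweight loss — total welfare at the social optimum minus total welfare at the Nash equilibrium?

∂u_i/∂x_i = α_i − 1, so neighbor i contributes w_i if α_i > 1, else 0.
α_i > 1 for i ∈ {1, 3}; NE contributions (15, 0, 9, 0), X = 24.
W^NE = Σw_i − X^NE + (Σα_i)·X^NE = 59 + 2.77·24 = 125.48.
Planner: ∂(Σu_j)/∂x_i = Σα_j − 1 = 2.77 > 0, so everyone contributes w_i; X^SO = 59, W^SO = 59 + 2.77·59 = 222.43.
Deadweight loss = 96.95.

96.95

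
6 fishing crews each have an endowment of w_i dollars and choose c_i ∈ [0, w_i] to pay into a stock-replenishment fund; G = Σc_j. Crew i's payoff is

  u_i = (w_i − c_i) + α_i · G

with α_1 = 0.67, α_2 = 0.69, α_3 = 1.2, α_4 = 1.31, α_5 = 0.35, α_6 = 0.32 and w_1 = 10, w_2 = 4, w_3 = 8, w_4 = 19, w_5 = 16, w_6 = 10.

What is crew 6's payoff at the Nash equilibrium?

∂u_i/∂c_i = α_i − 1, so crew i contributes w_i if α_i > 1, else 0.
α_i > 1 for i ∈ {3, 4}; NE contributions (0, 0, 8, 19, 0, 0), G = 27.
u_6 = (10 − 0) + 0.32·27 = 18.64.

18.64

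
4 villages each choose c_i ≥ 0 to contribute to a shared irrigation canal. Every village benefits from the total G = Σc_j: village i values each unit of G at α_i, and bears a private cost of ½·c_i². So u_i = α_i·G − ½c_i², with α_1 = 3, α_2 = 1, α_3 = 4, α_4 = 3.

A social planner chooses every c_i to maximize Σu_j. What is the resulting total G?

44

Planner FOC: ∂(Σu_j)/∂c_i = (Σα_j) − c_i = 0, so c_i^SO = Σα_j = 11 for every i; G^SO = 44.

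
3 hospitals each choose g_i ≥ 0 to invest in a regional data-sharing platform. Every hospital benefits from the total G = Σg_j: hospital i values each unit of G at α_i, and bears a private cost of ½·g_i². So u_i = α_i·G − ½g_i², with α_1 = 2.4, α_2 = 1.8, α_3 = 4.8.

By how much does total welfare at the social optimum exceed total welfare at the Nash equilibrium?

56.52

Hospital i's FOC: ∂u_i/∂g_i = α_i − g_i = 0, so g_i* = α_i.
NE contributions = (2.4, 1.8, 4.8); G = 9.
W^NE = (Σα)·G − ½Σα_i² = 9² − ½·32.04 = 64.98.
Planner sets g_i = Σα_j = 9 for every i, so G^SO = 3·9 = 27.
W^SO = (Σα)·G^SO − ½·3·(Σα)² = (3/2)·9² = 121.5.
Deadweight loss = W^SO − W^NE = 56.52.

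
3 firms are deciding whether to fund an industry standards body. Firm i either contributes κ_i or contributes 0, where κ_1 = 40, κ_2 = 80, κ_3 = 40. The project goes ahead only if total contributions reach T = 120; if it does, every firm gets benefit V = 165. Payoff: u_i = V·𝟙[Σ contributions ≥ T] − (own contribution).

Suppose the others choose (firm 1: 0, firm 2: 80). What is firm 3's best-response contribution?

40

Others' total = 80. Contributing 40 brings total to 120 ≥ 120: gain V − κ_3 = 125.
Best response: 40.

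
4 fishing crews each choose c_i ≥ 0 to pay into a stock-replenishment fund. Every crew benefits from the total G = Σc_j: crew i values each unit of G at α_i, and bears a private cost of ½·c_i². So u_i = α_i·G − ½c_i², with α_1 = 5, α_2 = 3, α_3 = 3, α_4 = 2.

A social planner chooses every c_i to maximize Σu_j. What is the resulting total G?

Planner FOC: ∂(Σu_j)/∂c_i = (Σα_j) − c_i = 0, so c_i^SO = Σα_j = 13 for every i; G^SO = 52.

52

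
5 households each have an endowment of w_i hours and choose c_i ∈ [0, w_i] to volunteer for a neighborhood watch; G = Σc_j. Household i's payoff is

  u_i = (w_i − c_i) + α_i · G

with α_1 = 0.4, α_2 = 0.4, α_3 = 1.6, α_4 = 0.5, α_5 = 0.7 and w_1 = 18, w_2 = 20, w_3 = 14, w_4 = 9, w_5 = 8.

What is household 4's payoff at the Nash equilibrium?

∂u_i/∂c_i = α_i − 1, so household i contributes w_i if α_i > 1, else 0.
α_i > 1 for i ∈ {3}; NE contributions (0, 0, 14, 0, 0), G = 14.
u_4 = (9 − 0) + 0.5·14 = 16.

16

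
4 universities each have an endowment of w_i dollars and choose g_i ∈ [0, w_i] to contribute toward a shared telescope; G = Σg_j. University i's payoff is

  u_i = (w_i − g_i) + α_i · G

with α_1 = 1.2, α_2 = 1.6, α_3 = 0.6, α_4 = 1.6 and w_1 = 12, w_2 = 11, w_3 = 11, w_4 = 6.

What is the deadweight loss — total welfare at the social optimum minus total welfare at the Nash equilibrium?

44

∂u_i/∂g_i = α_i − 1, so university i contributes w_i if α_i > 1, else 0.
α_i > 1 for i ∈ {1, 2, 4}; NE contributions (12, 11, 0, 6), G = 29.
W^NE = Σw_i − G^NE + (Σα_i)·G^NE = 40 + 4·29 = 156.
Planner: ∂(Σu_j)/∂g_i = Σα_j − 1 = 4 > 0, so everyone contributes w_i; G^SO = 40, W^SO = 40 + 4·40 = 200.
Deadweight loss = 44.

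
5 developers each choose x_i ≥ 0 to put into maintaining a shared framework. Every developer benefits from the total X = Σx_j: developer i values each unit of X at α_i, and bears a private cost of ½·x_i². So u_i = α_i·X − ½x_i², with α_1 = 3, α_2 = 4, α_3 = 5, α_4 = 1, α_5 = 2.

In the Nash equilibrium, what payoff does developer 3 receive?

Developer i's FOC: ∂u_i/∂x_i = α_i − x_i = 0, so x_i* = α_i.
NE contributions = (3, 4, 5, 1, 2); X = 15.
u_3 = α_3·X − ½·(x_3)² = 5·15 − ½·5² = 62.5.

62.5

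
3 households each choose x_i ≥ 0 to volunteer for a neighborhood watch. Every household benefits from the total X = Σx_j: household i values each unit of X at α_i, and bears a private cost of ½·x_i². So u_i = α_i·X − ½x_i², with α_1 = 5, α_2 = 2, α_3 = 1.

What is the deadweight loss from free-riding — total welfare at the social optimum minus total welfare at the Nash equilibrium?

Household i's FOC: ∂u_i/∂x_i = α_i − x_i = 0, so x_i* = α_i.
NE contributions = (5, 2, 1); X = 8.
W^NE = (Σα)·X − ½Σα_i² = 8² − ½·30 = 49.
Planner sets x_i = Σα_j = 8 for every i, so X^SO = 3·8 = 24.
W^SO = (Σα)·X^SO − ½·3·(Σα)² = (3/2)·8² = 96.
Deadweight loss = W^SO − W^NE = 47.

47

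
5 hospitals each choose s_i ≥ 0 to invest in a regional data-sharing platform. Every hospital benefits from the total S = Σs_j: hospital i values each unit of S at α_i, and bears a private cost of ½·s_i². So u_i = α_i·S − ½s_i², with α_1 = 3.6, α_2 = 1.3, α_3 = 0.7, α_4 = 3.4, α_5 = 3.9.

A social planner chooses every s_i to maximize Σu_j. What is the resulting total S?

64.5

Planner FOC: ∂(Σu_j)/∂s_i = (Σα_j) − s_i = 0, so s_i^SO = Σα_j = 12.9 for every i; S^SO = 64.5.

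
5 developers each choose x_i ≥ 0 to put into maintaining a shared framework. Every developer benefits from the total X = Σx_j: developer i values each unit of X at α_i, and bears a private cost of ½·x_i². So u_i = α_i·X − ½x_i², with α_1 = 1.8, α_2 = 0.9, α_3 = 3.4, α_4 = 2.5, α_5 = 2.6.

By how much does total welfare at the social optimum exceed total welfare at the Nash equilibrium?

Developer i's FOC: ∂u_i/∂x_i = α_i − x_i = 0, so x_i* = α_i.
NE contributions = (1.8, 0.9, 3.4, 2.5, 2.6); X = 11.2.
W^NE = (Σα)·X − ½Σα_i² = 11.2² − ½·28.62 = 111.13.
Planner sets x_i = Σα_j = 11.2 for every i, so X^SO = 5·11.2 = 56.
W^SO = (Σα)·X^SO − ½·5·(Σα)² = (5/2)·11.2² = 313.6.
Deadweight loss = W^SO − W^NE = 202.47.

202.47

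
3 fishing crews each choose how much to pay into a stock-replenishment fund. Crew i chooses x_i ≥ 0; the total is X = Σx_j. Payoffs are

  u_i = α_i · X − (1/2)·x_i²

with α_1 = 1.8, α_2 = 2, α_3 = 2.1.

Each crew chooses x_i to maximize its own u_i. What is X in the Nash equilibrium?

5.9

Crew i's FOC: ∂u_i/∂x_i = α_i − x_i = 0, so x_i* = α_i.
NE contributions = (1.8, 2, 2.1); X = 5.9.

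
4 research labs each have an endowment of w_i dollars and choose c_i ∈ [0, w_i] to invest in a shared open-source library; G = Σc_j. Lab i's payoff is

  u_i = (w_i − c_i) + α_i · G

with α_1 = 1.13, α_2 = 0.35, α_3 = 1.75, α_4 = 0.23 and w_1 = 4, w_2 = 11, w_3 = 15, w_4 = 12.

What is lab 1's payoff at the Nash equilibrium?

21.47

∂u_i/∂c_i = α_i − 1, so lab i contributes w_i if α_i > 1, else 0.
α_i > 1 for i ∈ {1, 3}; NE contributions (4, 0, 15, 0), G = 19.
u_1 = (4 − 4) + 1.13·19 = 21.47.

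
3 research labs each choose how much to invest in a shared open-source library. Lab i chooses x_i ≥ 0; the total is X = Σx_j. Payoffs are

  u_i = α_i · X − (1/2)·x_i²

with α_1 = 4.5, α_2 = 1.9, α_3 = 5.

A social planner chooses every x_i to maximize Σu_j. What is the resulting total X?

34.2

Planner FOC: ∂(Σu_j)/∂x_i = (Σα_j) − x_i = 0, so x_i^SO = Σα_j = 11.4 for every i; X^SO = 34.2.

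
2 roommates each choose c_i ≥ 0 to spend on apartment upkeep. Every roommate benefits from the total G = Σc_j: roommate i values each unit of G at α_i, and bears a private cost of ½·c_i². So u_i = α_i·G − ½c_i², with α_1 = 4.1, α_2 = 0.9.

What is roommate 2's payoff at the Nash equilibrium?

Roommate i's FOC: ∂u_i/∂c_i = α_i − c_i = 0, so c_i* = α_i.
NE contributions = (4.1, 0.9); G = 5.
u_2 = α_2·G − ½·(c_2)² = 0.9·5 − ½·0.9² = 4.095.

4.095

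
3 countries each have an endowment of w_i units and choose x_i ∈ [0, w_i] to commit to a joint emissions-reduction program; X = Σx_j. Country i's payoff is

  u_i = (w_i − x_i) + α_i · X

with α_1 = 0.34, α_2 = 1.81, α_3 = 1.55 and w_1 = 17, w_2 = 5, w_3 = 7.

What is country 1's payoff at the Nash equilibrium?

∂u_i/∂x_i = α_i − 1, so country i contributes w_i if α_i > 1, else 0.
α_i > 1 for i ∈ {2, 3}; NE contributions (0, 5, 7), X = 12.
u_1 = (17 − 0) + 0.34·12 = 21.08.

21.08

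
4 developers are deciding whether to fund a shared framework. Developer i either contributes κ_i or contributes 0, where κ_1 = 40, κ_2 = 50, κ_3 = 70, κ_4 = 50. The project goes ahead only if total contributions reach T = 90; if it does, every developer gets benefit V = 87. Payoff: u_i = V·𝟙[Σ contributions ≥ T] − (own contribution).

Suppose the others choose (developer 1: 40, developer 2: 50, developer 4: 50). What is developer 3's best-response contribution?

Others' total = 140 ≥ 90; contributing adds cost 70 for no extra benefit.
Best response: 0.

0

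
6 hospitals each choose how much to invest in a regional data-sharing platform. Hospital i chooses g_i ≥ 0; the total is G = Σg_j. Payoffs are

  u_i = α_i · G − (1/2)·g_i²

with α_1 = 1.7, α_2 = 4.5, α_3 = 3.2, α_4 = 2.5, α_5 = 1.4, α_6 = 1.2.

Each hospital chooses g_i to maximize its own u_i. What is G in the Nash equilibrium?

Hospital i's FOC: ∂u_i/∂g_i = α_i − g_i = 0, so g_i* = α_i.
NE contributions = (1.7, 4.5, 3.2, 2.5, 1.4, 1.2); G = 14.5.

14.5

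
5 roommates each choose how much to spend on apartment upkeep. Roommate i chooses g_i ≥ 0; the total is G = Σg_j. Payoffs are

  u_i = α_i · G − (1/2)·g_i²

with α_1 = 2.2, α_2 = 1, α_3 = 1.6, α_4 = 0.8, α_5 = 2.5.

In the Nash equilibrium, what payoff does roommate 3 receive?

Roommate i's FOC: ∂u_i/∂g_i = α_i − g_i = 0, so g_i* = α_i.
NE contributions = (2.2, 1, 1.6, 0.8, 2.5); G = 8.1.
u_3 = α_3·G − ½·(g_3)² = 1.6·8.1 − ½·1.6² = 11.68.

11.68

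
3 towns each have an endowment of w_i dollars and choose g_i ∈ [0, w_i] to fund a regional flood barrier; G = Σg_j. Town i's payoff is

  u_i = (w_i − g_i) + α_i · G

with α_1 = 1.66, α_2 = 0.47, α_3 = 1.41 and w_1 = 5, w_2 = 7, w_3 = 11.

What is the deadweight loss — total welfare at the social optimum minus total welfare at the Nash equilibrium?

17.78

∂u_i/∂g_i = α_i − 1, so town i contributes w_i if α_i > 1, else 0.
α_i > 1 for i ∈ {1, 3}; NE contributions (5, 0, 11), G = 16.
W^NE = Σw_i − G^NE + (Σα_i)·G^NE = 23 + 2.54·16 = 63.64.
Planner: ∂(Σu_j)/∂g_i = Σα_j − 1 = 2.54 > 0, so everyone contributes w_i; G^SO = 23, W^SO = 23 + 2.54·23 = 81.42.
Deadweight loss = 17.78.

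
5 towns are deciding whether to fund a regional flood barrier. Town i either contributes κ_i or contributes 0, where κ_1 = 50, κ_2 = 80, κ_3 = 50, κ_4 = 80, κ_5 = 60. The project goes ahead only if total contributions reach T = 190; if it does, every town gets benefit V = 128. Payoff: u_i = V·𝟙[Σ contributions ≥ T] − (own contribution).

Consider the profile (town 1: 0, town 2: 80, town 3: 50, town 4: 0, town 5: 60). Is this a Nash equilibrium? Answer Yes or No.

Total = 190 ≥ 190: provided.
Town 1 (pledges 0, payoff 128): pledging 50 → total 240, payoff 78. No gain.
Town 2 (pledges 80, payoff 48): dropping to 0 → total 110, payoff 0. No gain.
Town 3 (pledges 50, payoff 78): dropping to 0 → total 140, payoff 0. No gain.
Town 4 (pledges 0, payoff 128): pledging 80 → total 270, payoff 48. No gain.
Town 5 (pledges 60, payoff 68): dropping to 0 → total 130, payoff 0. No gain.

Yes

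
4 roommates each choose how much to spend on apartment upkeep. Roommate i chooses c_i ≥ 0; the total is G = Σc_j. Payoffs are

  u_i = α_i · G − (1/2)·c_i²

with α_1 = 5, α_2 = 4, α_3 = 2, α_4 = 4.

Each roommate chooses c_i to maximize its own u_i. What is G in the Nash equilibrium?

15

Roommate i's FOC: ∂u_i/∂c_i = α_i − c_i = 0, so c_i* = α_i.
NE contributions = (5, 4, 2, 4); G = 15.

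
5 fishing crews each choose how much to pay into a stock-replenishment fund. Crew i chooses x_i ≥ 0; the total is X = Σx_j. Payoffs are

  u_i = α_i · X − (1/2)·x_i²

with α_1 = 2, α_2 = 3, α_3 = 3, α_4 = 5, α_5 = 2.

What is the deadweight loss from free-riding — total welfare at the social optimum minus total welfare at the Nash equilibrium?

363

Crew i's FOC: ∂u_i/∂x_i = α_i − x_i = 0, so x_i* = α_i.
NE contributions = (2, 3, 3, 5, 2); X = 15.
W^NE = (Σα)·X − ½Σα_i² = 15² − ½·51 = 199.5.
Planner sets x_i = Σα_j = 15 for every i, so X^SO = 5·15 = 75.
W^SO = (Σα)·X^SO − ½·5·(Σα)² = (5/2)·15² = 562.5.
Deadweight loss = W^SO − W^NE = 363.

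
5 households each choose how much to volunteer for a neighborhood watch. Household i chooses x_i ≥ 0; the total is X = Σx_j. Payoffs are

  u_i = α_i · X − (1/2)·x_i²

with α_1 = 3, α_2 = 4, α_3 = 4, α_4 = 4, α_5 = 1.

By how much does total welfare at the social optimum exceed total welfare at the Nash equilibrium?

413

Household i's FOC: ∂u_i/∂x_i = α_i − x_i = 0, so x_i* = α_i.
NE contributions = (3, 4, 4, 4, 1); X = 16.
W^NE = (Σα)·X − ½Σα_i² = 16² − ½·58 = 227.
Planner sets x_i = Σα_j = 16 for every i, so X^SO = 5·16 = 80.
W^SO = (Σα)·X^SO − ½·5·(Σα)² = (5/2)·16² = 640.
Deadweight loss = W^SO − W^NE = 413.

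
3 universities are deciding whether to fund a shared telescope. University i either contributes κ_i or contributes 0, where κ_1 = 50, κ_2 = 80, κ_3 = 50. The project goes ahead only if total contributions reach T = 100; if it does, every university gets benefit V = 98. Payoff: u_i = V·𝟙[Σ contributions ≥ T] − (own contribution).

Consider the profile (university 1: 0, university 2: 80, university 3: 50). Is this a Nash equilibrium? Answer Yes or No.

Total = 130 ≥ 100: provided.
University 1 (pledges 0, payoff 98): pledging 50 → total 180, payoff 48. No gain.
University 2 (pledges 80, payoff 18): dropping to 0 → total 50, payoff 0. No gain.
University 3 (pledges 50, payoff 48): dropping to 0 → total 80, payoff 0. No gain.

Yes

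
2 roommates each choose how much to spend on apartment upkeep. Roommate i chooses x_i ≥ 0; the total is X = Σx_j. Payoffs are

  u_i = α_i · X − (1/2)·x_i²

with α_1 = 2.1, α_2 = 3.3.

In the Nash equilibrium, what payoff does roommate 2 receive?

12.375

Roommate i's FOC: ∂u_i/∂x_i = α_i − x_i = 0, so x_i* = α_i.
NE contributions = (2.1, 3.3); X = 5.4.
u_2 = α_2·X − ½·(x_2)² = 3.3·5.4 − ½·3.3² = 12.375.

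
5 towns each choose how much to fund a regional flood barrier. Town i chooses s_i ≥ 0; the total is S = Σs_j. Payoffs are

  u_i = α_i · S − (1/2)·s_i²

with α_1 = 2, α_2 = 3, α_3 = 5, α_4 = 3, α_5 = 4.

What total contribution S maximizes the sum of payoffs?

Planner FOC: ∂(Σu_j)/∂s_i = (Σα_j) − s_i = 0, so s_i^SO = Σα_j = 17 for every i; S^SO = 85.

85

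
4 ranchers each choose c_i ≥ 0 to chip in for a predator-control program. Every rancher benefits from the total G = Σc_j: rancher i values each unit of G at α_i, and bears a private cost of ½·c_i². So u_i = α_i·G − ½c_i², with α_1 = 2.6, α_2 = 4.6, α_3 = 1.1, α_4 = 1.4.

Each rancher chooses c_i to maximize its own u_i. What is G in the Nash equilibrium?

Rancher i's FOC: ∂u_i/∂c_i = α_i − c_i = 0, so c_i* = α_i.
NE contributions = (2.6, 4.6, 1.1, 1.4); G = 9.7.

9.7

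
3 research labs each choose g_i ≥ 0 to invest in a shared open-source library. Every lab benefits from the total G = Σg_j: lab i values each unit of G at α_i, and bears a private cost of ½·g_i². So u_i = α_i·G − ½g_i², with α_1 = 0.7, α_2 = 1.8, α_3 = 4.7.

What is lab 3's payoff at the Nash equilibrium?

Lab i's FOC: ∂u_i/∂g_i = α_i − g_i = 0, so g_i* = α_i.
NE contributions = (0.7, 1.8, 4.7); G = 7.2.
u_3 = α_3·G − ½·(g_3)² = 4.7·7.2 − ½·4.7² = 22.795.

22.795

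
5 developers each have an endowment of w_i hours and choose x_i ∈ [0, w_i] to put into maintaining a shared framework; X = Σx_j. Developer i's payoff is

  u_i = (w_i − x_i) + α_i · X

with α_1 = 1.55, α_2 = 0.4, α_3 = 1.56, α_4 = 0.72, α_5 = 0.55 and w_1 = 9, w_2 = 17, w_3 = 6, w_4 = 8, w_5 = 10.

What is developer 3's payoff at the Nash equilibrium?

∂u_i/∂x_i = α_i − 1, so developer i contributes w_i if α_i > 1, else 0.
α_i > 1 for i ∈ {1, 3}; NE contributions (9, 0, 6, 0, 0), X = 15.
u_3 = (6 − 6) + 1.56·15 = 23.4.

23.4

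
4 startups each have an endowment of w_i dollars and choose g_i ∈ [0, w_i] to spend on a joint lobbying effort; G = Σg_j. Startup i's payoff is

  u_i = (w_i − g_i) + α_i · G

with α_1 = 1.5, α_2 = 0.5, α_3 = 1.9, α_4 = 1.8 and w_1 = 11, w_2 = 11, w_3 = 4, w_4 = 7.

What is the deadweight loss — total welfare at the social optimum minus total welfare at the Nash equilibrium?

∂u_i/∂g_i = α_i − 1, so startup i contributes w_i if α_i > 1, else 0.
α_i > 1 for i ∈ {1, 3, 4}; NE contributions (11, 0, 4, 7), G = 22.
W^NE = Σw_i − G^NE + (Σα_i)·G^NE = 33 + 4.7·22 = 136.4.
Planner: ∂(Σu_j)/∂g_i = Σα_j − 1 = 4.7 > 0, so everyone contributes w_i; G^SO = 33, W^SO = 33 + 4.7·33 = 188.1.
Deadweight loss = 51.7.

51.7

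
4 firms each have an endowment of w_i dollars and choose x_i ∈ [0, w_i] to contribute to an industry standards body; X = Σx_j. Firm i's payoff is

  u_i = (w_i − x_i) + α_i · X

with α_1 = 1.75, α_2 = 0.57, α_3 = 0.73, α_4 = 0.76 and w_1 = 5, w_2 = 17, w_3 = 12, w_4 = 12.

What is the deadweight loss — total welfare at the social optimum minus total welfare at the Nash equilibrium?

∂u_i/∂x_i = α_i − 1, so firm i contributes w_i if α_i > 1, else 0.
α_i > 1 for i ∈ {1}; NE contributions (5, 0, 0, 0), X = 5.
W^NE = Σw_i − X^NE + (Σα_i)·X^NE = 46 + 2.81·5 = 60.05.
Planner: ∂(Σu_j)/∂x_i = Σα_j − 1 = 2.81 > 0, so everyone contributes w_i; X^SO = 46, W^SO = 46 + 2.81·46 = 175.26.
Deadweight loss = 115.21.

115.21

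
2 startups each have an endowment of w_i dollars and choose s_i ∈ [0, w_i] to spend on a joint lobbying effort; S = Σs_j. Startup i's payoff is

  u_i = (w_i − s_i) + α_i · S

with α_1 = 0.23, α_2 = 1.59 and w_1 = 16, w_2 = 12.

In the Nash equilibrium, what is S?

12

∂u_i/∂s_i = α_i − 1, so startup i contributes w_i if α_i > 1, else 0.
α_i > 1 for i ∈ {2}; NE contributions (0, 12), S = 12.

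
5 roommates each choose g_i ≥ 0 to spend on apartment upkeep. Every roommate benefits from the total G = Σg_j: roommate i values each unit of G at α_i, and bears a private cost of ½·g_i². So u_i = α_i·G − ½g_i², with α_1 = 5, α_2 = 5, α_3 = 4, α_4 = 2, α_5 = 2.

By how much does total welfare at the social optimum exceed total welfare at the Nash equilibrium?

Roommate i's FOC: ∂u_i/∂g_i = α_i − g_i = 0, so g_i* = α_i.
NE contributions = (5, 5, 4, 2, 2); G = 18.
W^NE = (Σα)·G − ½Σα_i² = 18² − ½·74 = 287.
Planner sets g_i = Σα_j = 18 for every i, so G^SO = 5·18 = 90.
W^SO = (Σα)·G^SO − ½·5·(Σα)² = (5/2)·18² = 810.
Deadweight loss = W^SO − W^NE = 523.

523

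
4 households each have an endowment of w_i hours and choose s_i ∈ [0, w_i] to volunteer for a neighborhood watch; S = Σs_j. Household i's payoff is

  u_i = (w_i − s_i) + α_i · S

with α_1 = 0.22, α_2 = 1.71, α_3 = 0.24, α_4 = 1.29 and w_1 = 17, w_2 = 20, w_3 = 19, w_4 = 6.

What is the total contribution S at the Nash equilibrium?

26

∂u_i/∂s_i = α_i − 1, so household i contributes w_i if α_i > 1, else 0.
α_i > 1 for i ∈ {2, 4}; NE contributions (0, 20, 0, 6), S = 26.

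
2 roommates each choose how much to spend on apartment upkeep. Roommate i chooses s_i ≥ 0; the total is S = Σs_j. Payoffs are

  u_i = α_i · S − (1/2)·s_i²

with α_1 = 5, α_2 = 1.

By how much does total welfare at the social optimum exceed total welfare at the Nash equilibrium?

13

Roommate i's FOC: ∂u_i/∂s_i = α_i − s_i = 0, so s_i* = α_i.
NE contributions = (5, 1); S = 6.
W^NE = (Σα)·S − ½Σα_i² = 6² − ½·26 = 23.
Planner sets s_i = Σα_j = 6 for every i, so S^SO = 2·6 = 12.
W^SO = (Σα)·S^SO − ½·2·(Σα)² = (2/2)·6² = 36.
Deadweight loss = W^SO − W^NE = 13.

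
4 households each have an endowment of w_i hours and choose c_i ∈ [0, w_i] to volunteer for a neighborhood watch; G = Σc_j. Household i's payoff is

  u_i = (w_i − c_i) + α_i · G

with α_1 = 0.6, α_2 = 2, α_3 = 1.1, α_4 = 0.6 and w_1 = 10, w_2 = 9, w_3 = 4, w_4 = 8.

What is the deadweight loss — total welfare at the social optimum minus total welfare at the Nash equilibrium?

∂u_i/∂c_i = α_i − 1, so household i contributes w_i if α_i > 1, else 0.
α_i > 1 for i ∈ {2, 3}; NE contributions (0, 9, 4, 0), G = 13.
W^NE = Σw_i − G^NE + (Σα_i)·G^NE = 31 + 3.3·13 = 73.9.
Planner: ∂(Σu_j)/∂c_i = Σα_j − 1 = 3.3 > 0, so everyone contributes w_i; G^SO = 31, W^SO = 31 + 3.3·31 = 133.3.
Deadweight loss = 59.4.

59.4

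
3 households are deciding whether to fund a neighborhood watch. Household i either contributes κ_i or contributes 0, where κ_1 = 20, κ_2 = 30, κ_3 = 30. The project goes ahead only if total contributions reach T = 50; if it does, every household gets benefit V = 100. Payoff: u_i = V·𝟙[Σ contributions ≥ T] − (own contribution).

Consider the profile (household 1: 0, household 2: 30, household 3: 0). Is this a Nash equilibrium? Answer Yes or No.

No

Total = 30 < 50: not provided.
Household 1 (pledges 0, payoff 0): pledging 20 → total 50, payoff 80. Profitable deviation.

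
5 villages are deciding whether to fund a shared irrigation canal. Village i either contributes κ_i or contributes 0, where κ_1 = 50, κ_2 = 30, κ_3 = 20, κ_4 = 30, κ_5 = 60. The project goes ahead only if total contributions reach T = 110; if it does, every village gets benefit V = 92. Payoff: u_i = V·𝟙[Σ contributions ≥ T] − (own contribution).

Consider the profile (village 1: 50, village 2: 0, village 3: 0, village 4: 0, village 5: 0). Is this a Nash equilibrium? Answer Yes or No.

Total = 50 < 110: not provided.
Village 1 (pledges 50, payoff -50): dropping to 0 → total 0, payoff 0. Profitable deviation.

No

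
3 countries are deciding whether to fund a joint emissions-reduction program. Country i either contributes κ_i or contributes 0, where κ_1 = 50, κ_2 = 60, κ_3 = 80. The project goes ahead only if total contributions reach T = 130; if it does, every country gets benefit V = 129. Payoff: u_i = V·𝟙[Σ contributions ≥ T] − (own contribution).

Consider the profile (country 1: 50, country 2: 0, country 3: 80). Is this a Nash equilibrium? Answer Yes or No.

Total = 130 ≥ 130: provided.
Country 1 (pledges 50, payoff 79): dropping to 0 → total 80, payoff 0. No gain.
Country 2 (pledges 0, payoff 129): pledging 60 → total 190, payoff 69. No gain.
Country 3 (pledges 80, payoff 49): dropping to 0 → total 50, payoff 0. No gain.

Yes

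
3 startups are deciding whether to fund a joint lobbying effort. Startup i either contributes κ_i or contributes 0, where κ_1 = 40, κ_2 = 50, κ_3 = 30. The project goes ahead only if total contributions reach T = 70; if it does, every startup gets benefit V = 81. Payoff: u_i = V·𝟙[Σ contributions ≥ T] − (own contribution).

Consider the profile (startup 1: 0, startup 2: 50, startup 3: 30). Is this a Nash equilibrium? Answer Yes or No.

Yes

Total = 80 ≥ 70: provided.
Startup 1 (pledges 0, payoff 81): pledging 40 → total 120, payoff 41. No gain.
Startup 2 (pledges 50, payoff 31): dropping to 0 → total 30, payoff 0. No gain.
Startup 3 (pledges 30, payoff 51): dropping to 0 → total 50, payoff 0. No gain.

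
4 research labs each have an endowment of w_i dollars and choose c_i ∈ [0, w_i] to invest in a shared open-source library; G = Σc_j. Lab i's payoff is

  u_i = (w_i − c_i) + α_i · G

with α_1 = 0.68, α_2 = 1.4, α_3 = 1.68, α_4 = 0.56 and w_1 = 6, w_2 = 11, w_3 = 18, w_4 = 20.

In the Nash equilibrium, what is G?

∂u_i/∂c_i = α_i − 1, so lab i contributes w_i if α_i > 1, else 0.
α_i > 1 for i ∈ {2, 3}; NE contributions (0, 11, 18, 0), G = 29.

29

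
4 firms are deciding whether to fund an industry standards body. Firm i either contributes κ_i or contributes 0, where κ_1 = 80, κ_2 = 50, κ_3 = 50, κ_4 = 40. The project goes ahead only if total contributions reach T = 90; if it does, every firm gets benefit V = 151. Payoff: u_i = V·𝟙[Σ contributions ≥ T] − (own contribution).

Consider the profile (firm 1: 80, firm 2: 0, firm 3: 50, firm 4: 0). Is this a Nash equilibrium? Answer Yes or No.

Yes

Total = 130 ≥ 90: provided.
Firm 1 (pledges 80, payoff 71): dropping to 0 → total 50, payoff 0. No gain.
Firm 2 (pledges 0, payoff 151): pledging 50 → total 180, payoff 101. No gain.
Firm 3 (pledges 50, payoff 101): dropping to 0 → total 80, payoff 0. No gain.
Firm 4 (pledges 0, payoff 151): pledging 40 → total 170, payoff 111. No gain.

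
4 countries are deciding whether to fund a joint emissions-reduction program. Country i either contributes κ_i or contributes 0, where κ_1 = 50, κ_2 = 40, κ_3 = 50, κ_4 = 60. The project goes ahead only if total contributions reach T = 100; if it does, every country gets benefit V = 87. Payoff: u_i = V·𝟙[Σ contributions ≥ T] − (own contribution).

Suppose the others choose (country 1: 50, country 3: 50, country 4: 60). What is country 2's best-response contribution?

0

Others' total = 160 ≥ 100; contributing adds cost 40 for no extra benefit.
Best response: 0.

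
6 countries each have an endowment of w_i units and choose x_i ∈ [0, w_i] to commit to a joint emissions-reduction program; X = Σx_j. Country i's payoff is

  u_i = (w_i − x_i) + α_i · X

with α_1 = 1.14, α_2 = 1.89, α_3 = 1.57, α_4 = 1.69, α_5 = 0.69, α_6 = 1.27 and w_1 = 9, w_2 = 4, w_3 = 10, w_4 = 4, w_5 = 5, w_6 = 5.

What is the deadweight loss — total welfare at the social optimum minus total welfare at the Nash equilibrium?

∂u_i/∂x_i = α_i − 1, so country i contributes w_i if α_i > 1, else 0.
α_i > 1 for i ∈ {1, 2, 3, 4, 6}; NE contributions (9, 4, 10, 4, 0, 5), X = 32.
W^NE = Σw_i − X^NE + (Σα_i)·X^NE = 37 + 7.25·32 = 269.
Planner: ∂(Σu_j)/∂x_i = Σα_j − 1 = 7.25 > 0, so everyone contributes w_i; X^SO = 37, W^SO = 37 + 7.25·37 = 305.25.
Deadweight loss = 36.25.

36.25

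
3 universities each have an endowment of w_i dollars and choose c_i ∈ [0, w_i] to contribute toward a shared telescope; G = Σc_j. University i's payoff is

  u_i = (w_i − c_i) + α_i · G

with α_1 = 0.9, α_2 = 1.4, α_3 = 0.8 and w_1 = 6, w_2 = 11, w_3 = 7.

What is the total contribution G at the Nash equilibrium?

11

∂u_i/∂c_i = α_i − 1, so university i contributes w_i if α_i > 1, else 0.
α_i > 1 for i ∈ {2}; NE contributions (0, 11, 0), G = 11.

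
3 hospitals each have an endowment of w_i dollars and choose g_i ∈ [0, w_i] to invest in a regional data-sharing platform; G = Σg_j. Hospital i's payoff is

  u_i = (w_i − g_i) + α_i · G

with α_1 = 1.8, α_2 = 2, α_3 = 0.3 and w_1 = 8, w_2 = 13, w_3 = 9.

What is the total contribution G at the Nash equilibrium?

21

∂u_i/∂g_i = α_i − 1, so hospital i contributes w_i if α_i > 1, else 0.
α_i > 1 for i ∈ {1, 2}; NE contributions (8, 13, 0), G = 21.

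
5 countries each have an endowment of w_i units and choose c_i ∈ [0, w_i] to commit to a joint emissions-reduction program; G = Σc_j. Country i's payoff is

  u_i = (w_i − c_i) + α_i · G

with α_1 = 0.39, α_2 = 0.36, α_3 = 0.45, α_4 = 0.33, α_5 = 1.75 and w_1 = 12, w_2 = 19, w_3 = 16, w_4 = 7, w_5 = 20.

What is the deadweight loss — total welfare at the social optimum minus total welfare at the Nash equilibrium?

123.12

∂u_i/∂c_i = α_i − 1, so country i contributes w_i if α_i > 1, else 0.
α_i > 1 for i ∈ {5}; NE contributions (0, 0, 0, 0, 20), G = 20.
W^NE = Σw_i − G^NE + (Σα_i)·G^NE = 74 + 2.28·20 = 119.6.
Planner: ∂(Σu_j)/∂c_i = Σα_j − 1 = 2.28 > 0, so everyone contributes w_i; G^SO = 74, W^SO = 74 + 2.28·74 = 242.72.
Deadweight loss = 123.12.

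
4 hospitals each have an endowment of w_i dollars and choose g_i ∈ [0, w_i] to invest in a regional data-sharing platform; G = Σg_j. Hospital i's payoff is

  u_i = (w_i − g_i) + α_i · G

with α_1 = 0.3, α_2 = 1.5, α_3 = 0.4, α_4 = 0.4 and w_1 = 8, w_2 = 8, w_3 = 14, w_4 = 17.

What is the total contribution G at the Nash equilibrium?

8

∂u_i/∂g_i = α_i − 1, so hospital i contributes w_i if α_i > 1, else 0.
α_i > 1 for i ∈ {2}; NE contributions (0, 8, 0, 0), G = 8.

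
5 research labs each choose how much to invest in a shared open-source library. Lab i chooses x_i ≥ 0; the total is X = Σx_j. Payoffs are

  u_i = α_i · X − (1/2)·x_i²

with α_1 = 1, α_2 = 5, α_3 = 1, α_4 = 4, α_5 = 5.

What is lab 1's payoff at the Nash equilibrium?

Lab i's FOC: ∂u_i/∂x_i = α_i − x_i = 0, so x_i* = α_i.
NE contributions = (1, 5, 1, 4, 5); X = 16.
u_1 = α_1·X − ½·(x_1)² = 1·16 − ½·1² = 15.5.

15.5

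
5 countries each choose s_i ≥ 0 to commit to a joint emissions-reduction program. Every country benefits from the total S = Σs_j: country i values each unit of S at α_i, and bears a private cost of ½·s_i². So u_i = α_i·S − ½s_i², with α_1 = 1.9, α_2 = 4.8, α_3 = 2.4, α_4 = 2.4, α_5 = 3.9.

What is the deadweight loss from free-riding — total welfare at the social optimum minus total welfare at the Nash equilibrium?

Country i's FOC: ∂u_i/∂s_i = α_i − s_i = 0, so s_i* = α_i.
NE contributions = (1.9, 4.8, 2.4, 2.4, 3.9); S = 15.4.
W^NE = (Σα)·S − ½Σα_i² = 15.4² − ½·53.38 = 210.47.
Planner sets s_i = Σα_j = 15.4 for every i, so S^SO = 5·15.4 = 77.
W^SO = (Σα)·S^SO − ½·5·(Σα)² = (5/2)·15.4² = 592.9.
Deadweight loss = W^SO − W^NE = 382.43.

382.43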